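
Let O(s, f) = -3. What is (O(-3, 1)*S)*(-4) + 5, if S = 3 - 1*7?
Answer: -43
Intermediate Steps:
S = -4 (S = 3 - 7 = -4)
(O(-3, 1)*S)*(-4) + 5 = -3*(-4)*(-4) + 5 = 12*(-4) + 5 = -48 + 5 = -43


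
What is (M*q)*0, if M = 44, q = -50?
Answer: 0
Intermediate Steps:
(M*q)*0 = (44*(-50))*0 = -2200*0 = 0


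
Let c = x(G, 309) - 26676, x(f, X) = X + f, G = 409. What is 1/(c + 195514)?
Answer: 1/169556 ≈ 5.8978e-6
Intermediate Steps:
c = -25958 (c = (309 + 409) - 26676 = 718 - 26676 = -25958)
1/(c + 195514) = 1/(-25958 + 195514) = 1/169556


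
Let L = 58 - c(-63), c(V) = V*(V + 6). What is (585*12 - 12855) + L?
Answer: -9368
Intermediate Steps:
c(V) = V*(6 + V)
L = -3533 (L = 58 - (-63)*(6 - 63) = 58 - (-63)*(-57) = 58 - 1*3591 = 58 - 3591 = -3533)
(585*12 - 12855) + L = (585*12 - 12855) - 3533 = (7020 - 12855) - 3533 = -5835 - 3533 = -9368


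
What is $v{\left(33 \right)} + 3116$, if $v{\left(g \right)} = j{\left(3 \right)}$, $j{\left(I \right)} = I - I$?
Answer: $3116$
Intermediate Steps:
$j{\left(I \right)} = 0$
$v{\left(g \right)} = 0$
$v{\left(33 \right)} + 3116 = 0 + 3116 = 3116$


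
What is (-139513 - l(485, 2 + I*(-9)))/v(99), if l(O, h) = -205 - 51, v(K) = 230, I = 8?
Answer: -139257/230 ≈ -605.46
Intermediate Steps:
l(O, h) = -256
(-139513 - l(485, 2 + I*(-9)))/v(99) = (-139513 - 1*(-256))/230 = (-139513 + 256)*(1/230) = -139257*1/230 = -139257/230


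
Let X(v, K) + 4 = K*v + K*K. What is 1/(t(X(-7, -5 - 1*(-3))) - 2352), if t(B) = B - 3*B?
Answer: -1/2380 ≈ -0.00042017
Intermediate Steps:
X(v, K) = -4 + K² + K*v (X(v, K) = -4 + (K*v + K*K) = -4 + (K*v + K²) = -4 + (K² + K*v) = -4 + K² + K*v)
t(B) = -2*B
1/(t(X(-7, -5 - 1*(-3))) - 2352) = 1/(-2*(-4 + (-5 - 1*(-3))² + (-5 - 1*(-3))*(-7)) - 2352) = 1/(-2*(-4 + (-5 + 3)² + (-5 + 3)*(-7)) - 2352) = 1/(-2*(-4 + (-2)² - 2*(-7)) - 2352) = 1/(-2*(-4 + 4 + 14) - 2352) = 1/(-2*14 - 2352) = 1/(-28 - 2352) = 1/(-2380) = -1/2380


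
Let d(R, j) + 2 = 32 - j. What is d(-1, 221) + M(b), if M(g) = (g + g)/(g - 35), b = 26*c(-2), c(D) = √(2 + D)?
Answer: -191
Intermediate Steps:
d(R, j) = 30 - j (d(R, j) = -2 + (32 - j) = 30 - j)
b = 0 (b = 26*√(2 - 2) = 26*√0 = 26*0 = 0)
M(g) = 2*g/(-35 + g) (M(g) = (2*g)/(-35 + g) = 2*g/(-35 + g))
d(-1, 221) + M(b) = (30 - 1*221) + 2*0/(-35 + 0) = (30 - 221) + 2*0/(-35) = -191 + 2*0*(-1/35) = -191 + 0 = -191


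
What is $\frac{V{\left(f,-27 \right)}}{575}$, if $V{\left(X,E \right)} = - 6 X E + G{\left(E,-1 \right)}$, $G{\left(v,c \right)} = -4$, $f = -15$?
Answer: $- \frac{2434}{575} \approx -4.233$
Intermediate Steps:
$V{\left(X,E \right)} = -4 - 6 E X$ ($V{\left(X,E \right)} = - 6 X E - 4 = - 6 E X - 4 = -4 - 6 E X$)
$\frac{V{\left(f,-27 \right)}}{575} = \frac{-4 - \left(-162\right) \left(-15\right)}{575} = \left(-4 - 2430\right) \frac{1}{575} = \left(-2434\right) \frac{1}{575} = - \frac{2434}{575}$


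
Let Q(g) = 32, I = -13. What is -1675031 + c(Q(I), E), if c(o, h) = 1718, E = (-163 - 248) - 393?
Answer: -1673313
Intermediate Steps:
E = -804 (E = -411 - 393 = -804)
-1675031 + c(Q(I), E) = -1675031 + 1718 = -1673313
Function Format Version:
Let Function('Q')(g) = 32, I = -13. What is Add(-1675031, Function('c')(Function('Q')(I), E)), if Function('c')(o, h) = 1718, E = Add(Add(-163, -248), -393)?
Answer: -1673313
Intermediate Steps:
E = -804 (E = Add(-411, -393) = -804)
Add(-1675031, Function('c')(Function('Q')(I), E)) = Add(-1675031, 1718) = -1673313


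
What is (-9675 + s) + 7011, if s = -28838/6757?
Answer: -18029486/6757 ≈ -2668.3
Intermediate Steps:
s = -28838/6757 (s = -28838*1/6757 = -28838/6757 ≈ -4.2679)
(-9675 + s) + 7011 = (-9675 - 28838/6757) + 7011 = -65402813/6757 + 7011 = -18029486/6757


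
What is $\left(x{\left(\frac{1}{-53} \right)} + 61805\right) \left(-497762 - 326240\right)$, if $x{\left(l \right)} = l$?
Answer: $- \frac{2699153687328}{53} \approx -5.0927 \cdot 10^{10}$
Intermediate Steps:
$\left(x{\left(\frac{1}{-53} \right)} + 61805\right) \left(-497762 - 326240\right) = \left(\frac{1}{-53} + 61805\right) \left(-497762 - 326240\right) = \left(- \frac{1}{53} + 61805\right) \left(-824002\right) = \frac{3275664}{53} \left(-824002\right) = - \frac{2699153687328}{53}$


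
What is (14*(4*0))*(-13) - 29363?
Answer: -29363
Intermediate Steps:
(14*(4*0))*(-13) - 29363 = (14*0)*(-13) - 29363 = 0*(-13) - 29363 = 0 - 29363 = -29363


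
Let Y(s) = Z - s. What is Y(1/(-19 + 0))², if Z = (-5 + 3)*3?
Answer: 12769/361 ≈ 35.371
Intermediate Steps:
Z = -6 (Z = -2*3 = -6)
Y(s) = -6 - s
Y(1/(-19 + 0))² = (-6 - 1/(-19 + 0))² = (-6 - 1/(-19))² = (-6 - 1*(-1/19))² = (-6 + 1/19)² = (-113/19)² = 12769/361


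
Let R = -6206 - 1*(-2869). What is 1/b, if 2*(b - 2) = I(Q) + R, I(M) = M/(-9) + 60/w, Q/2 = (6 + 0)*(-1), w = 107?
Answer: -642/1069285 ≈ -0.00060040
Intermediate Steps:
Q = -12 (Q = 2*((6 + 0)*(-1)) = 2*(6*(-1)) = 2*(-6) = -12)
I(M) = 60/107 - M/9 (I(M) = M/(-9) + 60/107 = M*(-⅑) + 60*(1/107) = -M/9 + 60/107 = 60/107 - M/9)
R = -3337 (R = -6206 + 2869 = -3337)
b = -1069285/642 (b = 2 + ((60/107 - ⅑*(-12)) - 3337)/2 = 2 + ((60/107 + 4/3) - 3337)/2 = 2 + (608/321 - 3337)/2 = 2 + (½)*(-1070569/321) = 2 - 1070569/642 = -1069285/642 ≈ -1665.6)
1/b = 1/(-1069285/642) = -642/1069285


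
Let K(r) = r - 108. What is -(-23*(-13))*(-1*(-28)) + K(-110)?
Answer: -8590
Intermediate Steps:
K(r) = -108 + r
-(-23*(-13))*(-1*(-28)) + K(-110) = -(-23*(-13))*(-1*(-28)) + (-108 - 110) = -299*28 - 218 = -1*8372 - 218 = -8372 - 218 = -8590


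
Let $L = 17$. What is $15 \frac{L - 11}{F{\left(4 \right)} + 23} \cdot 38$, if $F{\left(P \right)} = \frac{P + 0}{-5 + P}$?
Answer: $180$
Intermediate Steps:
$F{\left(P \right)} = \frac{P}{-5 + P}$
$15 \frac{L - 11}{F{\left(4 \right)} + 23} \cdot 38 = 15 \frac{17 - 11}{\frac{4}{-5 + 4} + 23} \cdot 38 = 15 \frac{6}{\frac{4}{-1} + 23} \cdot 38 = 15 \frac{6}{4 \left(-1\right) + 23} \cdot 38 = 15 \frac{6}{-4 + 23} \cdot 38 = 15 \cdot \frac{6}{19} \cdot 38 = \frac{90}{19} \cdot 38 = 180$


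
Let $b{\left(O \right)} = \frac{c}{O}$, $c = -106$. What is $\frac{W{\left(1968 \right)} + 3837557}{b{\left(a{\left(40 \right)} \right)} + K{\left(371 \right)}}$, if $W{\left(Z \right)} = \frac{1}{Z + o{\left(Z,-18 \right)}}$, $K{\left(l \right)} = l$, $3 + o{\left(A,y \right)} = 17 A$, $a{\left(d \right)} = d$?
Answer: $\frac{2718602129960}{260946507} \approx 10418.0$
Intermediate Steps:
$o{\left(A,y \right)} = -3 + 17 A$
$b{\left(O \right)} = - \frac{106}{O}$
$W{\left(Z \right)} = \frac{1}{-3 + 18 Z}$ ($W{\left(Z \right)} = \frac{1}{Z + \left(-3 + 17 Z\right)} = \frac{1}{-3 + 18 Z}$)
$\frac{W{\left(1968 \right)} + 3837557}{b{\left(a{\left(40 \right)} \right)} + K{\left(371 \right)}} = \frac{\frac{1}{3 \left(-1 + 6 \cdot 1968\right)} + 3837557}{- \frac{106}{40} + 371} = \frac{\frac{1}{3 \left(-1 + 11808\right)} + 3837557}{\left(-106\right) \frac{1}{40} + 371} = \frac{\frac{1}{3 \cdot 11807} + 3837557}{- \frac{53}{20} + 371} = \frac{\frac{1}{3} \cdot \frac{1}{11807} + 3837557}{\frac{7367}{20}} = \left(\frac{1}{35421} + 3837557\right) \frac{20}{7367} = \frac{135930106498}{35421} \cdot \frac{20}{7367} = \frac{2718602129960}{260946507}$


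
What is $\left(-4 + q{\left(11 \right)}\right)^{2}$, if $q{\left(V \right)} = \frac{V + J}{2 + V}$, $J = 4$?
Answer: $\frac{1369}{169} \approx 8.1006$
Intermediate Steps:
$q{\left(V \right)} = \frac{4 + V}{2 + V}$ ($q{\left(V \right)} = \frac{V + 4}{2 + V} = \frac{4 + V}{2 + V}$)
$\left(-4 + q{\left(11 \right)}\right)^{2} = \left(-4 + \frac{4 + 11}{2 + 11}\right)^{2} = \left(-4 + \frac{1}{13} \cdot 15\right)^{2} = \left(-4 + \frac{15}{13}\right)^{2} = \left(- \frac{37}{13}\right)^{2} = \frac{1369}{169}$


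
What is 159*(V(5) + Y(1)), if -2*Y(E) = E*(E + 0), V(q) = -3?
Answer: -1113/2 ≈ -556.50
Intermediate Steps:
Y(E) = -E**2/2 (Y(E) = -E*(E + 0)/2 = -E*E/2 = -E**2/2)
159*(V(5) + Y(1)) = 159*(-3 - 1/2*1**2) = 159*(-3 - 1/2*1) = 159*(-3 - 1/2) = 159*(-7/2) = -1113/2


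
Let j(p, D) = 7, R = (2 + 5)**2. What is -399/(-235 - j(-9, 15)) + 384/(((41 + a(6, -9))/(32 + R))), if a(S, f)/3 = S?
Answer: 7550709/14278 ≈ 528.83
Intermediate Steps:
R = 49 (R = 7**2 = 49)
a(S, f) = 3*S
-399/(-235 - j(-9, 15)) + 384/(((41 + a(6, -9))/(32 + R))) = -399/(-235 - 1*7) + 384/(((41 + 3*6)/(32 + 49))) = -399/(-235 - 7) + 384/(((41 + 18)/81)) = -399/(-242) + 384/((59*(1/81))) = -399*(-1/242) + 384/(59/81) = 399/242 + 384*(81/59) = 399/242 + 31104/59 = 7550709/14278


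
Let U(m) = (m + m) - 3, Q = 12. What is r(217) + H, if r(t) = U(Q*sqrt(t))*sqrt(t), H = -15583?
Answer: -10375 - 3*sqrt(217) ≈ -10419.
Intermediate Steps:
U(m) = -3 + 2*m (U(m) = 2*m - 3 = -3 + 2*m)
r(t) = sqrt(t)*(-3 + 24*sqrt(t)) (r(t) = (-3 + 2*(12*sqrt(t)))*sqrt(t) = (-3 + 24*sqrt(t))*sqrt(t) = sqrt(t)*(-3 + 24*sqrt(t)))
r(217) + H = (-3*sqrt(217) + 24*217) - 15583 = (-3*sqrt(217) + 5208) - 15583 = (5208 - 3*sqrt(217)) - 15583 = -10375 - 3*sqrt(217)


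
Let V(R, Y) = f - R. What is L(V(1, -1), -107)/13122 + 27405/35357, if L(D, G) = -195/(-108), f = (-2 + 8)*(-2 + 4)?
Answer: 1849742995/2386051992 ≈ 0.77523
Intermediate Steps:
f = 12 (f = 6*2 = 12)
V(R, Y) = 12 - R
L(D, G) = 65/36 (L(D, G) = -195*(-1/108) = 65/36)
L(V(1, -1), -107)/13122 + 27405/35357 = (65/36)/13122 + 27405/35357 = (65/36)*(1/13122) + 27405*(1/35357) = 65/472392 + 3915/5051 = 1849742995/2386051992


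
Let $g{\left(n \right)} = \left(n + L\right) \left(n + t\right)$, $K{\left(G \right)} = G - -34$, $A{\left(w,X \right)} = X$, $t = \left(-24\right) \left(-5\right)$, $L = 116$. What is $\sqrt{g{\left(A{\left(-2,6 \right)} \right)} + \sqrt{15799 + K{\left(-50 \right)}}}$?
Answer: $\sqrt{15372 + \sqrt{15783}} \approx 124.49$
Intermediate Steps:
$t = 120$
$K{\left(G \right)} = 34 + G$ ($K{\left(G \right)} = G + 34 = 34 + G$)
$g{\left(n \right)} = \left(116 + n\right) \left(120 + n\right)$ ($g{\left(n \right)} = \left(n + 116\right) \left(n + 120\right) = \left(116 + n\right) \left(120 + n\right)$)
$\sqrt{g{\left(A{\left(-2,6 \right)} \right)} + \sqrt{15799 + K{\left(-50 \right)}}} = \sqrt{\left(13920 + 6^{2} + 236 \cdot 6\right) + \sqrt{15799 + \left(34 - 50\right)}} = \sqrt{\left(13920 + 36 + 1416\right) + \sqrt{15799 - 16}} = \sqrt{15372 + \sqrt{15783}}$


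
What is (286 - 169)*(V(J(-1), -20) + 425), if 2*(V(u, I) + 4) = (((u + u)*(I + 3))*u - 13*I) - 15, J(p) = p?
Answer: 123201/2 ≈ 61601.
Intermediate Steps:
V(u, I) = -23/2 - 13*I/2 + u²*(3 + I) (V(u, I) = -4 + ((((u + u)*(I + 3))*u - 13*I) - 15)/2 = -4 + ((((2*u)*(3 + I))*u - 13*I) - 15)/2 = -4 + (((2*u*(3 + I))*u - 13*I) - 15)/2 = -4 + ((2*u²*(3 + I) - 13*I) - 15)/2 = -4 + ((-13*I + 2*u²*(3 + I)) - 15)/2 = -4 + (-15 - 13*I + 2*u²*(3 + I))/2 = -4 + (-15/2 - 13*I/2 + u²*(3 + I)) = -23/2 - 13*I/2 + u²*(3 + I))
(286 - 169)*(V(J(-1), -20) + 425) = (286 - 169)*((-23/2 + 3*(-1)² - 13/2*(-20) - 20*(-1)²) + 425) = 117*((-23/2 + 3*1 + 130 - 20*1) + 425) = 117*((-23/2 + 3 + 130 - 20) + 425) = 117*(203/2 + 425) = 117*(1053/2) = 123201/2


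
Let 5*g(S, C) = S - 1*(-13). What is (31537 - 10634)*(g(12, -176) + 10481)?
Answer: 219188858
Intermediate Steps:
g(S, C) = 13/5 + S/5 (g(S, C) = (S - 1*(-13))/5 = (S + 13)/5 = (13 + S)/5 = 13/5 + S/5)
(31537 - 10634)*(g(12, -176) + 10481) = (31537 - 10634)*((13/5 + (⅕)*12) + 10481) = 20903*((13/5 + 12/5) + 10481) = 20903*(5 + 10481) = 20903*10486 = 219188858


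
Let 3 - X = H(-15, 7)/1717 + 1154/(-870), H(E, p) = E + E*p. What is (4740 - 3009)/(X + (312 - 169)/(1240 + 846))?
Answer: 2696937761070/6956383069 ≈ 387.69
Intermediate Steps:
X = 3283594/746895 (X = 3 - (-15*(1 + 7)/1717 + 1154/(-870)) = 3 - (-15*8*(1/1717) + 1154*(-1/870)) = 3 - (-120*1/1717 - 577/435) = 3 - (-120/1717 - 577/435) = 3 - 1*(-1042909/746895) = 3 + 1042909/746895 = 3283594/746895 ≈ 4.3963)
(4740 - 3009)/(X + (312 - 169)/(1240 + 846)) = (4740 - 3009)/(3283594/746895 + (312 - 169)/(1240 + 846)) = 1731/(3283594/746895 + 143/2086) = 1731/(6956383069/1558022970) = 1731*(1558022970/6956383069) = 2696937761070/6956383069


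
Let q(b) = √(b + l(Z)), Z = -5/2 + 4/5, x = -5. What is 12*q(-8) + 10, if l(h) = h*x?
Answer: 10 + 6*√2 ≈ 18.485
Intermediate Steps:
Z = -17/10 (Z = -5*½ + 4*(⅕) = -5/2 + ⅘ = -17/10 ≈ -1.7000)
l(h) = -5*h (l(h) = h*(-5) = -5*h)
q(b) = √(17/2 + b) (q(b) = √(b - 5*(-17/10)) = √(b + 17/2) = √(17/2 + b))
12*q(-8) + 10 = 12*(√(34 + 4*(-8))/2) + 10 = 12*(√(34 - 32)/2) + 10 = 12*(√2/2) + 10 = 6*√2 + 10 = 10 + 6*√2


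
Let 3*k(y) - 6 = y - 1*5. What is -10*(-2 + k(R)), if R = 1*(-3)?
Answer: 80/3 ≈ 26.667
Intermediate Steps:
R = -3
k(y) = 1/3 + y/3 (k(y) = 2 + (y - 1*5)/3 = 2 + (y - 5)/3 = 2 + (-5 + y)/3 = 2 + (-5/3 + y/3) = 1/3 + y/3)
-10*(-2 + k(R)) = -10*(-2 + (1/3 + (1/3)*(-3))) = -10*(-2 + (1/3 - 1)) = -10*(-2 - 2/3) = -10*(-8/3) = 80/3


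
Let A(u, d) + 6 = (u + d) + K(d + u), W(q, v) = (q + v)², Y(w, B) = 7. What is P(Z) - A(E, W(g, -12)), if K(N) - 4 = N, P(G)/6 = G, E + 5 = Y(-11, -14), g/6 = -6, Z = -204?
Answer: -5834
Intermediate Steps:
g = -36 (g = 6*(-6) = -36)
E = 2 (E = -5 + 7 = 2)
P(G) = 6*G
K(N) = 4 + N
A(u, d) = -2 + 2*d + 2*u (A(u, d) = -6 + ((u + d) + (4 + (d + u))) = -6 + ((d + u) + (4 + d + u)) = -6 + (4 + 2*d + 2*u) = -2 + 2*d + 2*u)
P(Z) - A(E, W(g, -12)) = 6*(-204) - (-2 + 2*(-36 - 12)² + 2*2) = -1224 - (-2 + 2*(-48)² + 4) = -1224 - (-2 + 2*2304 + 4) = -1224 - (-2 + 4608 + 4) = -1224 - 1*4610 = -1224 - 4610 = -5834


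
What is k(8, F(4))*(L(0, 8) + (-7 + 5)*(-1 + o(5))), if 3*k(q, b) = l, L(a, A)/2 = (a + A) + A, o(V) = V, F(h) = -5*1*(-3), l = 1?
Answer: 8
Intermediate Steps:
F(h) = 15 (F(h) = -5*(-3) = 15)
L(a, A) = 2*a + 4*A (L(a, A) = 2*((a + A) + A) = 2*((A + a) + A) = 2*(a + 2*A) = 2*a + 4*A)
k(q, b) = ⅓ (k(q, b) = (⅓)*1 = ⅓)
k(8, F(4))*(L(0, 8) + (-7 + 5)*(-1 + o(5))) = ((2*0 + 4*8) + (-7 + 5)*(-1 + 5))/3 = ((0 + 32) - 2*4)/3 = (32 - 8)/3 = (⅓)*24 = 8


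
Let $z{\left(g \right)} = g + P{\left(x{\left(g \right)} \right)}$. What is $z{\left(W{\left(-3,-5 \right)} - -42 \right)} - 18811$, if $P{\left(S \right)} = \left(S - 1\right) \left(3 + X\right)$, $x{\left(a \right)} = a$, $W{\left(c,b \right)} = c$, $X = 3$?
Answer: $-18544$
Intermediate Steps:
$P{\left(S \right)} = -6 + 6 S$ ($P{\left(S \right)} = \left(S - 1\right) \left(3 + 3\right) = \left(-1 + S\right) 6 = -6 + 6 S$)
$z{\left(g \right)} = -6 + 7 g$ ($z{\left(g \right)} = g + \left(-6 + 6 g\right) = -6 + 7 g$)
$z{\left(W{\left(-3,-5 \right)} - -42 \right)} - 18811 = \left(-6 + 7 \left(-3 - -42\right)\right) - 18811 = \left(-6 + 7 \left(-3 + 42\right)\right) - 18811 = \left(-6 + 7 \cdot 39\right) - 18811 = \left(-6 + 273\right) - 18811 = 267 - 18811 = -18544$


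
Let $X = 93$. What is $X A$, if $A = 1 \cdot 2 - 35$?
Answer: $-3069$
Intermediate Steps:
$A = -33$ ($A = 2 - 35 = -33$)
$X A = 93 \left(-33\right) = -3069$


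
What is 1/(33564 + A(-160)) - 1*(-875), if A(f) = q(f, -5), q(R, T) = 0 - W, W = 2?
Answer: 29366751/33562 ≈ 875.00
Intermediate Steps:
q(R, T) = -2 (q(R, T) = 0 - 1*2 = 0 - 2 = -2)
A(f) = -2
1/(33564 + A(-160)) - 1*(-875) = 1/(33564 - 2) - 1*(-875) = 1/33562 + 875 = 29366751/33562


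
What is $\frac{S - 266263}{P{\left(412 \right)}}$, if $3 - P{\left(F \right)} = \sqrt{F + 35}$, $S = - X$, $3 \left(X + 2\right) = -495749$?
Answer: $\frac{151517}{219} + \frac{151517 \sqrt{447}}{657} \approx 5567.7$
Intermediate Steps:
$X = - \frac{495755}{3}$ ($X = -2 + \frac{1}{3} \left(-495749\right) = -2 - \frac{495749}{3} = - \frac{495755}{3} \approx -1.6525 \cdot 10^{5}$)
$S = \frac{495755}{3}$ ($S = \left(-1\right) \left(- \frac{495755}{3}\right) = \frac{495755}{3} \approx 1.6525 \cdot 10^{5}$)
$P{\left(F \right)} = 3 - \sqrt{35 + F}$ ($P{\left(F \right)} = 3 - \sqrt{F + 35} = 3 - \sqrt{35 + F}$)
$\frac{S - 266263}{P{\left(412 \right)}} = \frac{\frac{495755}{3} - 266263}{3 - \sqrt{35 + 412}} = \frac{\frac{495755}{3} - 266263}{3 - \sqrt{447}} = - \frac{303034}{3 \left(3 - \sqrt{447}\right)}$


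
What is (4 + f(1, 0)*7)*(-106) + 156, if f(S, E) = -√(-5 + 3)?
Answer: -268 + 742*I*√2 ≈ -268.0 + 1049.3*I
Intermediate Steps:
f(S, E) = -I*√2 (f(S, E) = -√(-2) = -I*√2)
(4 + f(1, 0)*7)*(-106) + 156 = (4 - I*√2*7)*(-106) + 156 = (4 - 7*I*√2)*(-106) + 156 = (-424 + 742*I*√2) + 156 = -268 + 742*I*√2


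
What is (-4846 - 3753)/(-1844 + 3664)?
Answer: -8599/1820 ≈ -4.7247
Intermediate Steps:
(-4846 - 3753)/(-1844 + 3664) = -8599/1820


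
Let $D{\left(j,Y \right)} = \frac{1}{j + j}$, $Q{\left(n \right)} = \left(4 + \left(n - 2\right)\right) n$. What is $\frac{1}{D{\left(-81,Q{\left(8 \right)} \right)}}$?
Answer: $-162$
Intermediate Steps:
$Q{\left(n \right)} = n \left(2 + n\right)$ ($Q{\left(n \right)} = \left(4 + \left(-2 + n\right)\right) n = \left(2 + n\right) n = n \left(2 + n\right)$)
$D{\left(j,Y \right)} = \frac{1}{2 j}$
$\frac{1}{D{\left(-81,Q{\left(8 \right)} \right)}} = \frac{1}{\frac{1}{2} \frac{1}{-81}} = \frac{1}{\frac{1}{2} \left(- \frac{1}{81}\right)} = \frac{1}{- \frac{1}{162}} = -162$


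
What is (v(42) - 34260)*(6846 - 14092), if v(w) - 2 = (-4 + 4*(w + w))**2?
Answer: -550449636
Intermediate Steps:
v(w) = 2 + (-4 + 8*w)**2 (v(w) = 2 + (-4 + 4*(w + w))**2 = 2 + (-4 + 4*(2*w))**2 = 2 + (-4 + 8*w)**2)
(v(42) - 34260)*(6846 - 14092) = ((18 - 64*42 + 64*42**2) - 34260)*(6846 - 14092) = ((18 - 2688 + 64*1764) - 34260)*(-7246) = ((18 - 2688 + 112896) - 34260)*(-7246) = (110226 - 34260)*(-7246) = 75966*(-7246) = -550449636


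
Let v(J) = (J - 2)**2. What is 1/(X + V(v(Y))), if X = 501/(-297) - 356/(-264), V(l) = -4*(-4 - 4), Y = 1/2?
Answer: 198/6269 ≈ 0.031584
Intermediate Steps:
Y = 1/2 ≈ 0.50000
v(J) = (-2 + J)**2
V(l) = 32 (V(l) = -4*(-8) = 32)
X = -67/198 (X = 501*(-1/297) - 356*(-1/264) = -167/99 + 89/66 = -67/198 ≈ -0.33838)
1/(X + V(v(Y))) = 1/(-67/198 + 32) = 1/(6269/198) = 198/6269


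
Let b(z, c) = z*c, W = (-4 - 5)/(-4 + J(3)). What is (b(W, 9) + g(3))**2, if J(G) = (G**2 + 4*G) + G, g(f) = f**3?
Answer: 210681/400 ≈ 526.70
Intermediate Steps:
J(G) = G**2 + 5*G
W = -9/20 (W = (-4 - 5)/(-4 + 3*(5 + 3)) = -9/(-4 + 3*8) = -9/(-4 + 24) = -9/20 ≈ -0.45000)
b(z, c) = c*z
(b(W, 9) + g(3))**2 = (9*(-9/20) + 3**3)**2 = (-81/20 + 27)**2 = (459/20)**2 = 210681/400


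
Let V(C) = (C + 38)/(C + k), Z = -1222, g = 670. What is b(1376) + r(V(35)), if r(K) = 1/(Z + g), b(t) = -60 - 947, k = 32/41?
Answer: -555865/552 ≈ -1007.0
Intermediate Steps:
k = 32/41 (k = 32*(1/41) = 32/41 ≈ 0.78049)
b(t) = -1007
V(C) = (38 + C)/(32/41 + C) (V(C) = (C + 38)/(C + 32/41) = (38 + C)/(32/41 + C))
r(K) = -1/552 (r(K) = 1/(-1222 + 670) = 1/(-552) = -1/552)
b(1376) + r(V(35)) = -1007 - 1/552 = -555865/552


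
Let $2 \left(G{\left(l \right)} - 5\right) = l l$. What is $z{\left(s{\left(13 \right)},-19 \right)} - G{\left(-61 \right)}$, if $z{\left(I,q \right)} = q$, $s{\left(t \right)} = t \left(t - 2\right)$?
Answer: $- \frac{3769}{2} \approx -1884.5$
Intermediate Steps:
$G{\left(l \right)} = 5 + \frac{l^{2}}{2}$ ($G{\left(l \right)} = 5 + \frac{l l}{2} = 5 + \frac{l^{2}}{2}$)
$s{\left(t \right)} = t \left(-2 + t\right)$
$z{\left(s{\left(13 \right)},-19 \right)} - G{\left(-61 \right)} = -19 - \left(5 + \frac{\left(-61\right)^{2}}{2}\right) = -19 - \left(5 + \frac{1}{2} \cdot 3721\right) = -19 - \left(5 + \frac{3721}{2}\right) = -19 - \frac{3731}{2} = - \frac{3769}{2}$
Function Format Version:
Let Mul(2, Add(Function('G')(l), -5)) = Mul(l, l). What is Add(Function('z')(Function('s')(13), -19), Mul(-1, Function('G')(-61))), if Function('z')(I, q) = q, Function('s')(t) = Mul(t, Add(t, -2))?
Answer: Rational(-3769, 2) ≈ -1884.5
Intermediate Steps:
Function('G')(l) = Add(5, Mul(Rational(1, 2), Pow(l, 2))) (Function('G')(l) = Add(5, Mul(Rational(1, 2), Mul(l, l))) = Add(5, Mul(Rational(1, 2), Pow(l, 2))))
Function('s')(t) = Mul(t, Add(-2, t))
Add(Function('z')(Function('s')(13), -19), Mul(-1, Function('G')(-61))) = Add(-19, Mul(-1, Add(5, Mul(Rational(1, 2), Pow(-61, 2))))) = Add(-19, Mul(-1, Add(5, Mul(Rational(1, 2), 3721)))) = Add(-19, Mul(-1, Add(5, Rational(3721, 2)))) = Add(-19, Mul(-1, Rational(3731, 2))) = Add(-19, Rational(-3731, 2)) = Rational(-3769, 2)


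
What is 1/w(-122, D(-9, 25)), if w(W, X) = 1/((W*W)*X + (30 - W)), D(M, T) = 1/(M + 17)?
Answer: 4025/2 ≈ 2012.5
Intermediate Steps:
D(M, T) = 1/(17 + M)
w(W, X) = 1/(30 - W + X*W**2) (w(W, X) = 1/(W**2*X + (30 - W)) = 1/(X*W**2 + (30 - W)) = 1/(30 - W + X*W**2))
1/w(-122, D(-9, 25)) = 1/(1/(30 - 1*(-122) + (-122)**2/(17 - 9))) = 1/(1/(30 + 122 + 14884/8)) = 1/(1/(30 + 122 + (1/8)*14884)) = 1/(1/(30 + 122 + 3721/2)) = 1/(1/(4025/2)) = 1/(2/4025) = 4025/2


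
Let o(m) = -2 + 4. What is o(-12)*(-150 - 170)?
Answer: -640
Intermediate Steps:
o(m) = 2
o(-12)*(-150 - 170) = 2*(-150 - 170) = 2*(-320) = -640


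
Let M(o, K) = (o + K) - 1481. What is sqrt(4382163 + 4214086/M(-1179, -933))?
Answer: sqrt(56557044979789)/3593 ≈ 2093.1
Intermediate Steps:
M(o, K) = -1481 + K + o (M(o, K) = (K + o) - 1481 = -1481 + K + o)
sqrt(4382163 + 4214086/M(-1179, -933)) = sqrt(4382163 + 4214086/(-1481 - 933 - 1179)) = sqrt(4382163 + 4214086/(-3593)) = sqrt(4382163 + 4214086*(-1/3593)) = sqrt(4382163 - 4214086/3593) = sqrt(15740897573/3593) = sqrt(56557044979789)/3593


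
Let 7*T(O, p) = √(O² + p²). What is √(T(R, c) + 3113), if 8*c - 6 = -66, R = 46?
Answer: √(610148 + 14*√8689)/14 ≈ 55.854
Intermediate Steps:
c = -15/2 (c = ¾ + (⅛)*(-66) = ¾ - 33/4 = -15/2 ≈ -7.5000)
T(O, p) = √(O² + p²)/7
√(T(R, c) + 3113) = √(√(46² + (-15/2)²)/7 + 3113) = √(√(2116 + 225/4)/7 + 3113) = √(√(8689/4)/7 + 3113) = √((√8689/2)/7 + 3113) = √(√8689/14 + 3113) = √(3113 + √8689/14)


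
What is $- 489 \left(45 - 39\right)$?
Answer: $-2934$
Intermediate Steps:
$- 489 \left(45 - 39\right) = \left(-489\right) 6 = -2934$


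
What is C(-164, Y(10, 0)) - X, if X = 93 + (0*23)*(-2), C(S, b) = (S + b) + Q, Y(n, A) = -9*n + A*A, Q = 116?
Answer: -231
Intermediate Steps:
Y(n, A) = A² - 9*n (Y(n, A) = -9*n + A² = A² - 9*n)
C(S, b) = 116 + S + b (C(S, b) = (S + b) + 116 = 116 + S + b)
X = 93 (X = 93 + 0*(-2) = 93 + 0 = 93)
C(-164, Y(10, 0)) - X = (116 - 164 + (0² - 9*10)) - 1*93 = (116 - 164 + (0 - 90)) - 93 = (116 - 164 - 90) - 93 = -138 - 93 = -231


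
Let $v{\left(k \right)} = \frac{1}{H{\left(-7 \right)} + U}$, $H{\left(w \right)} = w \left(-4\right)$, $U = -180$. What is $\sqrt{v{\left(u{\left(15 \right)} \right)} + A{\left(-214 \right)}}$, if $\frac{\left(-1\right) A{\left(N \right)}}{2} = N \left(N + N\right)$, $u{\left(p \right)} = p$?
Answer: $\frac{i \sqrt{1058070822}}{76} \approx 428.0 i$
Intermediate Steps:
$H{\left(w \right)} = - 4 w$
$v{\left(k \right)} = - \frac{1}{152}$ ($v{\left(k \right)} = \frac{1}{\left(-4\right) \left(-7\right) - 180} = \frac{1}{28 - 180} = \frac{1}{-152} = - \frac{1}{152}$)
$A{\left(N \right)} = - 4 N^{2}$ ($A{\left(N \right)} = - 2 N \left(N + N\right) = - 2 N 2 N = - 2 \cdot 2 N^{2} = - 4 N^{2}$)
$\sqrt{v{\left(u{\left(15 \right)} \right)} + A{\left(-214 \right)}} = \sqrt{- \frac{1}{152} - 4 \left(-214\right)^{2}} = \sqrt{- \frac{1}{152} - 183184} = \sqrt{- \frac{27843969}{152}} = \frac{i \sqrt{1058070822}}{76}$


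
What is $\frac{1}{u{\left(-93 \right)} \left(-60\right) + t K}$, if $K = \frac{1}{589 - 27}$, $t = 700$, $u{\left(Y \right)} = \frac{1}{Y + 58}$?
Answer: $\frac{1967}{5822} \approx 0.33786$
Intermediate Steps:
$u{\left(Y \right)} = \frac{1}{58 + Y}$
$K = \frac{1}{562} \approx 0.0017794$
$\frac{1}{u{\left(-93 \right)} \left(-60\right) + t K} = \frac{1}{\frac{1}{58 - 93} \left(-60\right) + 700 \cdot \frac{1}{562}} = \frac{1}{\frac{1}{-35} \left(-60\right) + \frac{350}{281}} = \frac{1}{\left(- \frac{1}{35}\right) \left(-60\right) + \frac{350}{281}} = \frac{1}{\frac{12}{7} + \frac{350}{281}} = \frac{1}{\frac{5822}{1967}} = \frac{1967}{5822}$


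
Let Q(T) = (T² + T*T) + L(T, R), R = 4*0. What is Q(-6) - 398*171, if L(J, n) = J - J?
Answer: -67986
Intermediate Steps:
R = 0
L(J, n) = 0
Q(T) = 2*T² (Q(T) = (T² + T*T) + 0 = (T² + T²) + 0 = 2*T² + 0 = 2*T²)
Q(-6) - 398*171 = 2*(-6)² - 398*171 = 2*36 - 68058 = 72 - 68058 = -67986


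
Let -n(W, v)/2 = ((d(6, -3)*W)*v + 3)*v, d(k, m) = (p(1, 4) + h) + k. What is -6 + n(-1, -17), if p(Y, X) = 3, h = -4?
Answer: 2986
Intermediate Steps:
d(k, m) = -1 + k (d(k, m) = (3 - 4) + k = -1 + k)
n(W, v) = -2*v*(3 + 5*W*v) (n(W, v) = -2*(((-1 + 6)*W)*v + 3)*v = -2*((5*W)*v + 3)*v = -2*(5*W*v + 3)*v = -2*(3 + 5*W*v)*v = -2*v*(3 + 5*W*v))
-6 + n(-1, -17) = -6 - 2*(-17)*(3 + 5*(-1)*(-17)) = -6 - 2*(-17)*(3 + 85) = -6 - 2*(-17)*88 = -6 + 2992 = 2986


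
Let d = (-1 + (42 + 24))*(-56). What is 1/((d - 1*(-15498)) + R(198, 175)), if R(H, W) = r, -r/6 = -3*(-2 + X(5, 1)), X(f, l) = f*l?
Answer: 1/11912 ≈ 8.3949e-5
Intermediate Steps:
r = 54 (r = -(-18)*(-2 + 5*1) = -(-18)*(-2 + 5) = -(-18)*3 = -6*(-9) = 54)
R(H, W) = 54
d = -3640 (d = (-1 + 66)*(-56) = 65*(-56) = -3640)
1/((d - 1*(-15498)) + R(198, 175)) = 1/((-3640 - 1*(-15498)) + 54) = 1/((-3640 + 15498) + 54) = 1/(11858 + 54) = 1/11912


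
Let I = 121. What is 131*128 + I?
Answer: 16889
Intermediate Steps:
131*128 + I = 131*128 + 121 = 16768 + 121 = 16889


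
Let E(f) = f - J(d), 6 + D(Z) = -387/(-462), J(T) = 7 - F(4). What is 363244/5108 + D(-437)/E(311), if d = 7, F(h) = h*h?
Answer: 894830173/12586112 ≈ 71.097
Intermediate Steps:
F(h) = h²
J(T) = -9 (J(T) = 7 - 1*4² = 7 - 1*16 = 7 - 16 = -9)
D(Z) = -795/154 (D(Z) = -6 - 387/(-462) = -6 - 387*(-1/462) = -6 + 129/154 = -795/154)
E(f) = 9 + f (E(f) = f - 1*(-9) = f + 9 = 9 + f)
363244/5108 + D(-437)/E(311) = 363244/5108 - 795/(154*(9 + 311)) = 363244*(1/5108) - 795/154/320 = 90811/1277 - 795/154*1/320 = 90811/1277 - 159/9856 = 894830173/12586112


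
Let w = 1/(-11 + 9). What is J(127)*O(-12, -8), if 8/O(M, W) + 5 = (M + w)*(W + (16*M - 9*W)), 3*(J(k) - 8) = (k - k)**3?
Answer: 64/1595 ≈ 0.040125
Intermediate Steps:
w = -1/2 (w = 1/(-2) = -1/2 ≈ -0.50000)
J(k) = 8 (J(k) = 8 + (k - k)**3/3 = 8 + (1/3)*0**3 = 8 + (1/3)*0 = 8 + 0 = 8)
O(M, W) = 8/(-5 + (-1/2 + M)*(-8*W + 16*M)) (O(M, W) = 8/(-5 + (M - 1/2)*(W + (16*M - 9*W))) = 8/(-5 + (-1/2 + M)*(W + (-9*W + 16*M))) = 8/(-5 + (-1/2 + M)*(-8*W + 16*M)))
J(127)*O(-12, -8) = 8*(8/(-5 - 8*(-12) + 4*(-8) + 16*(-12)**2 - 8*(-12)*(-8))) = 8*(8/(-5 + 96 - 32 + 16*144 - 768)) = 8*(8/(-5 + 96 - 32 + 2304 - 768)) = 8*(8/1595) = 64/1595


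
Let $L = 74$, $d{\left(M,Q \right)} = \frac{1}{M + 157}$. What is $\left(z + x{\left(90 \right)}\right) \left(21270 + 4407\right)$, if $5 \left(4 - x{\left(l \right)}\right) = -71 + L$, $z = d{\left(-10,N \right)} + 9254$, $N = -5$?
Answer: $\frac{58237096446}{245} \approx 2.377 \cdot 10^{8}$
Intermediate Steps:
$d{\left(M,Q \right)} = \frac{1}{157 + M}$
$z = \frac{1360339}{147}$ ($z = \frac{1}{157 - 10} + 9254 = \frac{1}{147} + 9254 = \frac{1360339}{147} \approx 9254.0$)
$x{\left(l \right)} = \frac{17}{5}$ ($x{\left(l \right)} = 4 - \frac{-71 + 74}{5} = 4 - \frac{3}{5} = \frac{17}{5}$)
$\left(z + x{\left(90 \right)}\right) \left(21270 + 4407\right) = \left(\frac{1360339}{147} + \frac{17}{5}\right) \left(21270 + 4407\right) = \frac{6804194}{735} \cdot 25677 = \frac{58237096446}{245}$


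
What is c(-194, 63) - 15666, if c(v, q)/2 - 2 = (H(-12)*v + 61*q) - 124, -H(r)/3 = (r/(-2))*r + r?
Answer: -106000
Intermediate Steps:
H(r) = -3*r + 3*r²/2 (H(r) = -3*((r/(-2))*r + r) = -3*((r*(-½))*r + r) = -3*((-r/2)*r + r) = -3*(-r²/2 + r) = -3*(r - r²/2) = -3*r + 3*r²/2)
c(v, q) = -244 + 122*q + 504*v (c(v, q) = 4 + 2*((((3/2)*(-12)*(-2 - 12))*v + 61*q) - 124) = 4 + 2*((((3/2)*(-12)*(-14))*v + 61*q) - 124) = 4 + 2*((252*v + 61*q) - 124) = 4 + 2*((61*q + 252*v) - 124) = 4 + 2*(-124 + 61*q + 252*v) = 4 + (-248 + 122*q + 504*v) = -244 + 122*q + 504*v)
c(-194, 63) - 15666 = (-244 + 122*63 + 504*(-194)) - 15666 = (-244 + 7686 - 97776) - 15666 = -90334 - 15666 = -106000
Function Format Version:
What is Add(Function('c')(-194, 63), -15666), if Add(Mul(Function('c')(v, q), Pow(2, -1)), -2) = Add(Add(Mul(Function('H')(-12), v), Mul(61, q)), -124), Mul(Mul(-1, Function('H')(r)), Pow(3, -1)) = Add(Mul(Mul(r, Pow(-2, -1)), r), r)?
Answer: -106000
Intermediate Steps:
Function('H')(r) = Add(Mul(-3, r), Mul(Rational(3, 2), Pow(r, 2))) (Function('H')(r) = Mul(-3, Add(Mul(Mul(r, Pow(-2, -1)), r), r)) = Mul(-3, Add(Mul(Mul(r, Rational(-1, 2)), r), r)) = Mul(-3, Add(Mul(Mul(Rational(-1, 2), r), r), r)) = Mul(-3, Add(Mul(Rational(-1, 2), Pow(r, 2)), r)) = Mul(-3, Add(r, Mul(Rational(-1, 2), Pow(r, 2)))) = Add(Mul(-3, r), Mul(Rational(3, 2), Pow(r, 2))))
Function('c')(v, q) = Add(-244, Mul(122, q), Mul(504, v)) (Function('c')(v, q) = Add(4, Mul(2, Add(Add(Mul(Mul(Rational(3, 2), -12, Add(-2, -12)), v), Mul(61, q)), -124))) = Add(4, Mul(2, Add(Add(Mul(Mul(Rational(3, 2), -12, -14), v), Mul(61, q)), -124))) = Add(4, Mul(2, Add(Add(Mul(252, v), Mul(61, q)), -124))) = Add(4, Mul(2, Add(Add(Mul(61, q), Mul(252, v)), -124))) = Add(4, Mul(2, Add(-124, Mul(61, q), Mul(252, v)))) = Add(4, Add(-248, Mul(122, q), Mul(504, v))) = Add(-244, Mul(122, q), Mul(504, v)))
Add(Function('c')(-194, 63), -15666) = Add(Add(-244, Mul(122, 63), Mul(504, -194)), -15666) = Add(Add(-244, 7686, -97776), -15666) = Add(-90334, -15666) = -106000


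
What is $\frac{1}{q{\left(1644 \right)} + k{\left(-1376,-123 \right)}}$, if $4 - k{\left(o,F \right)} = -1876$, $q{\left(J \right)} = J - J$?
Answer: $\frac{1}{1880} \approx 0.00053191$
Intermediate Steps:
$q{\left(J \right)} = 0$
$k{\left(o,F \right)} = 1880$ ($k{\left(o,F \right)} = 4 - -1876 = 4 + 1876 = 1880$)
$\frac{1}{q{\left(1644 \right)} + k{\left(-1376,-123 \right)}} = \frac{1}{0 + 1880} = \frac{1}{1880}$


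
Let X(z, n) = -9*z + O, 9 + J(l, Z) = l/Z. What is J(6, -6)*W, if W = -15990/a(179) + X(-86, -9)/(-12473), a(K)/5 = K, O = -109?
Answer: 400076890/2232667 ≈ 179.19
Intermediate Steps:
J(l, Z) = -9 + l/Z
a(K) = 5*K
X(z, n) = -109 - 9*z (X(z, n) = -9*z - 109 = -109 - 9*z)
W = -40007689/2232667 (W = -15990/(5*179) + (-109 - 9*(-86))/(-12473) = -15990/895 + (-109 + 774)*(-1/12473) = -15990*1/895 + 665*(-1/12473) = -3198/179 - 665/12473 = -40007689/2232667 ≈ -17.919)
J(6, -6)*W = (-9 + 6/(-6))*(-40007689/2232667) = (-9 + 6*(-⅙))*(-40007689/2232667) = (-9 - 1)*(-40007689/2232667) = -10*(-40007689/2232667) = 400076890/2232667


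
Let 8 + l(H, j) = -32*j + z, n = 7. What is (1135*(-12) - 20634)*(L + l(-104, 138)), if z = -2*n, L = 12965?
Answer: -292083858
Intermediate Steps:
z = -14 (z = -2*7 = -14)
l(H, j) = -22 - 32*j (l(H, j) = -8 + (-32*j - 14) = -8 + (-14 - 32*j) = -22 - 32*j)
(1135*(-12) - 20634)*(L + l(-104, 138)) = (1135*(-12) - 20634)*(12965 + (-22 - 32*138)) = (-13620 - 20634)*(12965 + (-22 - 4416)) = -34254*(12965 - 4438) = -34254*8527 = -292083858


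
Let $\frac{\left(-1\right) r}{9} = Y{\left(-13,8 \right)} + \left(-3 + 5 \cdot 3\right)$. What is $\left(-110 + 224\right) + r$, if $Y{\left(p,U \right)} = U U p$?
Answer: $7494$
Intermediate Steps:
$Y{\left(p,U \right)} = p U^{2}$ ($Y{\left(p,U \right)} = U^{2} p = p U^{2}$)
$r = 7380$ ($r = - 9 \left(- 13 \cdot 8^{2} + \left(-3 + 5 \cdot 3\right)\right) = - 9 \left(\left(-13\right) 64 + \left(-3 + 15\right)\right) = - 9 \left(-832 + 12\right) = \left(-9\right) \left(-820\right) = 7380$)
$\left(-110 + 224\right) + r = \left(-110 + 224\right) + 7380 = 114 + 7380 = 7494$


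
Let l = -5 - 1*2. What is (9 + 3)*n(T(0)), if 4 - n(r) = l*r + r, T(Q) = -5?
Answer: -312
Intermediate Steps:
l = -7 (l = -5 - 2 = -7)
n(r) = 4 + 6*r (n(r) = 4 - (-7*r + r) = 4 - (-6)*r = 4 + 6*r)
(9 + 3)*n(T(0)) = (9 + 3)*(4 + 6*(-5)) = 12*(4 - 30) = 12*(-26) = -312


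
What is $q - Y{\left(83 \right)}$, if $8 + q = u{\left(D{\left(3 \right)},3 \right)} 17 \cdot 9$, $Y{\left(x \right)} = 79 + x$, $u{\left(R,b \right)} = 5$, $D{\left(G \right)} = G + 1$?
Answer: $595$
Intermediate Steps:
$D{\left(G \right)} = 1 + G$
$q = 757$ ($q = -8 + 5 \cdot 17 \cdot 9 = -8 + 85 \cdot 9 = -8 + 765 = 757$)
$q - Y{\left(83 \right)} = 757 - \left(79 + 83\right) = 757 - 162 = 595$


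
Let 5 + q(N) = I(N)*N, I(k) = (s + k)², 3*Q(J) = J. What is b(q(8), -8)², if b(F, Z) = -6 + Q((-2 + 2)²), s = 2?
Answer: 36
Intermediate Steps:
Q(J) = J/3
I(k) = (2 + k)²
q(N) = -5 + N*(2 + N)² (q(N) = -5 + (2 + N)²*N = -5 + N*(2 + N)²)
b(F, Z) = -6 (b(F, Z) = -6 + (-2 + 2)²/3 = -6 + (⅓)*0² = -6 + (⅓)*0 = -6 + 0 = -6)
b(q(8), -8)² = (-6)² = 36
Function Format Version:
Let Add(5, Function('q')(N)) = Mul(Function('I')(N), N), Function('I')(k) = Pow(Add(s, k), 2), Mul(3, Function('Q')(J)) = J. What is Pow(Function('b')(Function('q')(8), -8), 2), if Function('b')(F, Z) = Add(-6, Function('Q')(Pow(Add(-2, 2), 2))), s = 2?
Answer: 36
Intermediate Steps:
Function('Q')(J) = Mul(Rational(1, 3), J)
Function('I')(k) = Pow(Add(2, k), 2)
Function('q')(N) = Add(-5, Mul(N, Pow(Add(2, N), 2))) (Function('q')(N) = Add(-5, Mul(Pow(Add(2, N), 2), N)) = Add(-5, Mul(N, Pow(Add(2, N), 2))))
Function('b')(F, Z) = -6 (Function('b')(F, Z) = Add(-6, Mul(Rational(1, 3), Pow(Add(-2, 2), 2))) = Add(-6, Mul(Rational(1, 3), Pow(0, 2))) = Add(-6, Mul(Rational(1, 3), 0)) = Add(-6, 0) = -6)
Pow(Function('b')(Function('q')(8), -8), 2) = Pow(-6, 2) = 36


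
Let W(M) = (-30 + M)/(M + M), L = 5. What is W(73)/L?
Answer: 43/730 ≈ 0.058904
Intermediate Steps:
W(M) = (-30 + M)/(2*M) (W(M) = (-30 + M)/((2*M)) = (-30 + M)*(1/(2*M)) = (-30 + M)/(2*M))
W(73)/L = ((½)*(-30 + 73)/73)/5 = ((½)*(1/73)*43)*(⅕) = (43/146)*(⅕) = 43/730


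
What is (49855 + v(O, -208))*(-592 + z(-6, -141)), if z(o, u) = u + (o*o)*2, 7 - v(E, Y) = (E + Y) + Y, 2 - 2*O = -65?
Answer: -66423229/2 ≈ -3.3212e+7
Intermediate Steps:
O = 67/2 (O = 1 - ½*(-65) = 1 + 65/2 = 67/2 ≈ 33.500)
v(E, Y) = 7 - E - 2*Y (v(E, Y) = 7 - ((E + Y) + Y) = 7 - (E + 2*Y) = 7 + (-E - 2*Y) = 7 - E - 2*Y)
z(o, u) = u + 2*o² (z(o, u) = u + o²*2 = u + 2*o²)
(49855 + v(O, -208))*(-592 + z(-6, -141)) = (49855 + (7 - 1*67/2 - 2*(-208)))*(-592 + (-141 + 2*(-6)²)) = (49855 + (7 - 67/2 + 416))*(-592 + (-141 + 2*36)) = (49855 + 779/2)*(-592 + (-141 + 72)) = 100489*(-592 - 69)/2 = (100489/2)*(-661) = -66423229/2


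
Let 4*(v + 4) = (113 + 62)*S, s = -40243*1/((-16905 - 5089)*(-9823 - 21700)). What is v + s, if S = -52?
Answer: -225724166963/99045266 ≈ -2279.0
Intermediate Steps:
s = -5749/99045266 (s = -40243/((-21994*(-31523))) = -40243/693316862 = -40243*1/693316862 = -5749/99045266 ≈ -5.8044e-5)
v = -2279 (v = -4 + ((113 + 62)*(-52))/4 = -4 + (175*(-52))/4 = -4 + (1/4)*(-9100) = -4 - 2275 = -2279)
v + s = -2279 - 5749/99045266 = -225724166963/99045266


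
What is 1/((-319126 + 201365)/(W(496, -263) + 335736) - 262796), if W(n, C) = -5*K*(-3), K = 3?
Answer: -335781/88242021437 ≈ -3.8052e-6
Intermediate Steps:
W(n, C) = 45 (W(n, C) = -5*3*(-3) = -15*(-3) = 45)
1/((-319126 + 201365)/(W(496, -263) + 335736) - 262796) = 1/((-319126 + 201365)/(45 + 335736) - 262796) = 1/(-117761/335781 - 262796) = 1/(-88242021437/335781) = -335781/88242021437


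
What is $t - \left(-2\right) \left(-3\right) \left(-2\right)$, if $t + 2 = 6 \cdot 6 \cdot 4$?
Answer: $154$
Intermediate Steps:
$t = 142$ ($t = -2 + 6 \cdot 6 \cdot 4 = -2 + 36 \cdot 4 = -2 + 144 = 142$)
$t - \left(-2\right) \left(-3\right) \left(-2\right) = 142 - \left(-2\right) \left(-3\right) \left(-2\right) = 142 - 6 \left(-2\right) = 142 - -12 = 142 + 12 = 154$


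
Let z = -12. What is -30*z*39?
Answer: 14040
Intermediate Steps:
-30*z*39 = -30*(-12)*39 = 360*39 = 14040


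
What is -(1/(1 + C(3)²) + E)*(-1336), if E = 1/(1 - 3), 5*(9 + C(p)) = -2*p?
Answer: -860384/1313 ≈ -655.28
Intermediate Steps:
C(p) = -9 - 2*p/5 (C(p) = -9 + (-2*p)/5 = -9 - 2*p/5)
E = -½ (E = 1/(-2) = -½ ≈ -0.50000)
-(1/(1 + C(3)²) + E)*(-1336) = -(1/(1 + (-9 - ⅖*3)²) - ½)*(-1336) = -(1/(1 + (-9 - 6/5)²) - ½)*(-1336) = -(1/(1 + (-51/5)²) - ½)*(-1336) = -(1/(1 + 2601/25) - ½)*(-1336) = -(1/(2626/25) - ½)*(-1336) = -(25/2626 - ½)*(-1336) = -1*(-644/1313)*(-1336) = (644/1313)*(-1336) = -860384/1313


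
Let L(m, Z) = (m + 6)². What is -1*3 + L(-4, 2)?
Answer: 1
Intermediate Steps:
L(m, Z) = (6 + m)²
-1*3 + L(-4, 2) = -1*3 + (6 - 4)² = -3 + 2² = -3 + 4 = 1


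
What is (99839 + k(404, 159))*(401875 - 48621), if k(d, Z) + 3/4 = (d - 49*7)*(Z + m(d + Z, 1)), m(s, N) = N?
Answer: 77432040411/2 ≈ 3.8716e+10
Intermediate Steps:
k(d, Z) = -3/4 + (1 + Z)*(-343 + d) (k(d, Z) = -3/4 + (d - 49*7)*(Z + 1) = -3/4 + (d - 343)*(1 + Z) = -3/4 + (-343 + d)*(1 + Z) = -3/4 + (1 + Z)*(-343 + d))
(99839 + k(404, 159))*(401875 - 48621) = (99839 + (-1375/4 + 404 - 343*159 + 159*404))*(401875 - 48621) = (99839 + (-1375/4 + 404 - 54537 + 64236))*353254 = (99839 + 39037/4)*353254 = (438393/4)*353254 = 77432040411/2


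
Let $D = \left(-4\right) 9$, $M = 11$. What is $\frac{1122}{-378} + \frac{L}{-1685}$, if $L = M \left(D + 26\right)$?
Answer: $- \frac{61633}{21231} \approx -2.903$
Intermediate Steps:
$D = -36$
$L = -110$ ($L = 11 \left(-36 + 26\right) = 11 \left(-10\right) = -110$)
$\frac{1122}{-378} + \frac{L}{-1685} = \frac{1122}{-378} - \frac{110}{-1685} = 1122 \left(- \frac{1}{378}\right) - - \frac{22}{337} = - \frac{187}{63} + \frac{22}{337} = - \frac{61633}{21231}$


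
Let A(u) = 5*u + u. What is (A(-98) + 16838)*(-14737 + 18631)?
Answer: 63277500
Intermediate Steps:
A(u) = 6*u
(A(-98) + 16838)*(-14737 + 18631) = (6*(-98) + 16838)*(-14737 + 18631) = (-588 + 16838)*3894 = 16250*3894 = 63277500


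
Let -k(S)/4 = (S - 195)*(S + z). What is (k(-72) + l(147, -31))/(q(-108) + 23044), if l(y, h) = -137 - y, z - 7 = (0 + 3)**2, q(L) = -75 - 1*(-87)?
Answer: -15023/5764 ≈ -2.6063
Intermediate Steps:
q(L) = 12 (q(L) = -75 + 87 = 12)
z = 16 (z = 7 + (0 + 3)**2 = 7 + 3**2 = 7 + 9 = 16)
k(S) = -4*(-195 + S)*(16 + S) (k(S) = -4*(S - 195)*(S + 16) = -4*(-195 + S)*(16 + S))
(k(-72) + l(147, -31))/(q(-108) + 23044) = ((12480 - 4*(-72)**2 + 716*(-72)) + (-137 - 1*147))/(12 + 23044) = ((12480 - 4*5184 - 51552) + (-137 - 147))/23056 = ((12480 - 20736 - 51552) - 284)*(1/23056) = (-59808 - 284)*(1/23056) = -60092*1/23056 = -15023/5764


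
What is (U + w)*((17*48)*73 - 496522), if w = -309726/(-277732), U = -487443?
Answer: 2112644649132525/9919 ≈ 2.1299e+11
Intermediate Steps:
w = 154863/138866 (w = -309726*(-1/277732) = 154863/138866 ≈ 1.1152)
(U + w)*((17*48)*73 - 496522) = (-487443 + 154863/138866)*((17*48)*73 - 496522) = -67689104775*(816*73 - 496522)/138866 = -67689104775*(59568 - 496522)/138866 = -67689104775/138866*(-436954) = 2112644649132525/9919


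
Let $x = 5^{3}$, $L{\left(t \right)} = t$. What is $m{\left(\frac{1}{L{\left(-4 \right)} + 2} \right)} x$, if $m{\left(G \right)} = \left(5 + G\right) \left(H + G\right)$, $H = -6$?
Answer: $- \frac{14625}{4} \approx -3656.3$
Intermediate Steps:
$x = 125$
$m{\left(G \right)} = \left(-6 + G\right) \left(5 + G\right)$ ($m{\left(G \right)} = \left(5 + G\right) \left(-6 + G\right) = \left(-6 + G\right) \left(5 + G\right)$)
$m{\left(\frac{1}{L{\left(-4 \right)} + 2} \right)} x = \left(-30 + \left(\frac{1}{-4 + 2}\right)^{2} - \frac{1}{-4 + 2}\right) 125 = \left(-30 + \left(\frac{1}{-2}\right)^{2} - \frac{1}{-2}\right) 125 = \left(-30 + \left(- \frac{1}{2}\right)^{2} - - \frac{1}{2}\right) 125 = \left(-30 + \frac{1}{4} + \frac{1}{2}\right) 125 = \left(- \frac{117}{4}\right) 125 = - \frac{14625}{4}$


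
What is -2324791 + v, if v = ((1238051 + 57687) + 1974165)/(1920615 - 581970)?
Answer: -444580939756/191235 ≈ -2.3248e+6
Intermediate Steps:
v = 467129/191235 (v = (1295738 + 1974165)/1338645 = 3269903*(1/1338645) = 467129/191235 ≈ 2.4427)
-2324791 + v = -2324791 + 467129/191235 = -444580939756/191235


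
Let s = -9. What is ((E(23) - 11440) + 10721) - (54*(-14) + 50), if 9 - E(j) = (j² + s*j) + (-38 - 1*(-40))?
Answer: -328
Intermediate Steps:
E(j) = 7 - j² + 9*j (E(j) = 9 - ((j² - 9*j) + (-38 - 1*(-40))) = 9 - ((j² - 9*j) + (-38 + 40)) = 9 - ((j² - 9*j) + 2) = 9 - (2 + j² - 9*j) = 9 + (-2 - j² + 9*j) = 7 - j² + 9*j)
((E(23) - 11440) + 10721) - (54*(-14) + 50) = (((7 - 1*23² + 9*23) - 11440) + 10721) - (54*(-14) + 50) = (((7 - 1*529 + 207) - 11440) + 10721) - (-756 + 50) = (((7 - 529 + 207) - 11440) + 10721) - 1*(-706) = ((-315 - 11440) + 10721) + 706 = (-11755 + 10721) + 706 = -1034 + 706 = -328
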